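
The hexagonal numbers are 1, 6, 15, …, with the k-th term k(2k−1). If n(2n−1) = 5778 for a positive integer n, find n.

Set n(2n−1) = 5778, giving 2n² − n − 5778 = 0.
So n = (1 + 215) / 4 = 216/4 = 54.

54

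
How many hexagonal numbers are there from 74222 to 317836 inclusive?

206

The n-th hexagonal number is n(2n−1).
Smallest index with value ≥ 74222: n = 193 (giving 74305).
Largest index with value ≤ 317836: n = 398 (giving 316410).
Indices 193 through 398: 206 terms.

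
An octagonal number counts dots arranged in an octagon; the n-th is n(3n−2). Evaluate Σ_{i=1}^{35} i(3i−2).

43470

Σ i(3i−2) = 3Σi² − 2Σi over i = 1..35.
Σi = 630 and Σi² = 14910.
3·14910 − 2·630 = 43470.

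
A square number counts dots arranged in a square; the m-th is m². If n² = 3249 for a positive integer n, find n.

We need n² = 3249, so n = √3249 = 57.

57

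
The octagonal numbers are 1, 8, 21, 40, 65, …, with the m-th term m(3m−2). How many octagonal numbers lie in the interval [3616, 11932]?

28

The n-th octagonal number is n(3n−2).
Smallest index with value ≥ 3616: n = 36 (giving 3816).
Largest index with value ≤ 11932: n = 63 (giving 11781).
Indices 36 through 63: 28 terms.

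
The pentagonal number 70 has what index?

7

Set n(3n−1)/2 = 70, giving 3n² − n − 140 = 0.
So n = (1 + 41) / 6 = 42/6 = 7.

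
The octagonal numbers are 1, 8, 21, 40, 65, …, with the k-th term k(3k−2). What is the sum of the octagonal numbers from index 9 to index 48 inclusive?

111180

Σ i(3i−2) = 3Σi² − 2Σi over i = 9..48.
Σi = 1176 − 36 = 1140 and Σi² = 38024 − 204 = 37820.
3·37820 − 2·1140 = 111180.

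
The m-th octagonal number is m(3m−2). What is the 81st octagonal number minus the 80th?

481

Consecutive octagonal numbers differ by 6n − 5: here 6·81 − 5 = 481.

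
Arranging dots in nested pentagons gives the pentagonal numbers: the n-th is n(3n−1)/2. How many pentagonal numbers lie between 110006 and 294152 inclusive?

The n-th pentagonal number is n(3n−1)/2.
Smallest index with value ≥ 110006: n = 271 (giving 110026).
Largest index with value ≤ 294152: n = 443 (giving 294152).
Indices 271 through 443: 173 terms.

173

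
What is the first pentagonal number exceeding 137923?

Solve n(3n−1)/2 > 137923 for integer n.
The largest n with value ≤ 137923 is 303 (since 137562 ≤ 137923 < 138472), so the first above is n = 304, value 138472.

138472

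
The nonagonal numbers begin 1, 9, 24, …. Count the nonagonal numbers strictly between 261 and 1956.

14

The n-th nonagonal number is n(7n−5)/2.
Smallest index with value > 261: n = 10 (giving 325).
Largest index with value < 1956: n = 23 (giving 1794).
Indices 10 through 23: 14 terms.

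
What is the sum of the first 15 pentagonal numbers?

Σ i(3i−1)/2 = (3Σi² − Σi) / 2 over i = 1..15.
Σi = 120 and Σi² = 1240.
(3·1240 − 1·120) / 2 = 3600/2 = 1800.

1800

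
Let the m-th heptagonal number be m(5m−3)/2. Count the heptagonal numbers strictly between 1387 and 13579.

The n-th heptagonal number is n(5n−3)/2.
Smallest index with value > 1387: n = 24 (giving 1404).
Largest index with value < 13579: n = 73 (giving 13213).
Indices 24 through 73: 50 terms.

50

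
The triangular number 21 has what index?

Set n(n+1)/2 = 21, giving n² + n − 42 = 0.
The discriminant is 1 + 8·21 = 169, and √169 = 13.
So n = (-1 + 13) / 2 = 12/2 = 6.

6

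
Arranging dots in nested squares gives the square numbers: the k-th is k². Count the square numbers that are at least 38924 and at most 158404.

The n-th square number is n².
Smallest index with value ≥ 38924: n = 198 (giving 39204).
Largest index with value ≤ 158404: n = 398 (giving 158404).
Indices 198 through 398: 201 terms.

201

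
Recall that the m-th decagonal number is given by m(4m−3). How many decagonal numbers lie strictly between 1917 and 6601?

The n-th decagonal number is n(4n−3).
Smallest index with value > 1917: n = 23 (giving 2047).
Largest index with value < 6601: n = 40 (giving 6280).
Indices 23 through 40: 18 terms.

18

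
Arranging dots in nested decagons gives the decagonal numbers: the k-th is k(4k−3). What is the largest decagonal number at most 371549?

Solve n(4n−3) ≤ 371549 for integer n.
n = 305 gives 371185 ≤ 371549, while n = 306 gives 373626 > 371549; so the answer is 371185.

371185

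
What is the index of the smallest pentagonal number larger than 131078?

296

Solve n(3n−1)/2 > 131078 for integer n.
The largest n with value ≤ 131078 is 295 (since 130390 ≤ 131078 < 131276), so the first above is n = 296, value 131276.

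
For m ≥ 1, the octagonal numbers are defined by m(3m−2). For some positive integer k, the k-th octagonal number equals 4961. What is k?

Set n(3n−2) = 4961, giving 3n² − 2n − 4961 = 0.
The discriminant is 4 + 12·4961 = 59536, and √59536 = 244.
So n = (2 + 244) / 6 = 246/6 = 41.

41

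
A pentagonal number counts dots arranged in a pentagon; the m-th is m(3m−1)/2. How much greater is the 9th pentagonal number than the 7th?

9·(3·9 − 1)/2 = 117 and 7·(3·7 − 1)/2 = 70.
Difference: 117 − 70 = 47.

47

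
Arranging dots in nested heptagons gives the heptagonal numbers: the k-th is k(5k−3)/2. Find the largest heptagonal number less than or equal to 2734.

2673

Solve n(5n−3)/2 ≤ 2734 for integer n.
n = 33 gives 2673 ≤ 2734, while n = 34 gives 2839 > 2734; so the answer is 2673.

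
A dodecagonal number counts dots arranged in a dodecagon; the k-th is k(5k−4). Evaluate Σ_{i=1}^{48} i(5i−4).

Σ i(5i−4) = 5Σi² − 4Σi over i = 1..48.
Σi = 1176 and Σi² = 38024.
5·38024 − 4·1176 = 185416.

185416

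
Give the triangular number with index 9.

The 9th triangular number is n(n+1)/2 with n = 9.
9·10/2 = 90/2 = 45.

45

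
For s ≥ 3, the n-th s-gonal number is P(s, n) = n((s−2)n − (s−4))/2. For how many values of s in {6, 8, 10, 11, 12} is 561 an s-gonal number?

s = 6: P(6, 17) = 561. ✓
s = 8: P(8, 14) = 560 and P(8, 15) = 645; 561 is not s-gonal.
s = 10: P(10, 12) = 540 and P(10, 13) = 637; 561 is not s-gonal.
s = 11: P(11, 11) = 506 and P(11, 12) = 606; 561 is not s-gonal.
s = 12: P(12, 11) = 561. ✓
Hits: s ∈ {6, 12} → 2.

2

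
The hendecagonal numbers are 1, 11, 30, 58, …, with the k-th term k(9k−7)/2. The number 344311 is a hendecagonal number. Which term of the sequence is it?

Set n(9n−7)/2 = 344311, giving 9n² − 7n − 688622 = 0.
The discriminant is 49 + 72·344311 = 24790441, and √24790441 = 4979.
So n = (7 + 4979) / 18 = 4986/18 = 277.
Check: 277·(9·277 − 7)/2 = 344311. ✓

277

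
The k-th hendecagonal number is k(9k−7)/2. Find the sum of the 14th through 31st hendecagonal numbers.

Σ i(9i−7)/2 = (9Σi² − 7Σi) / 2 over i = 14..31.
Σi = 496 − 91 = 405 and Σi² = 10416 − 819 = 9597.
(9·9597 − 7·405) / 2 = 83538/2 = 41769.

41769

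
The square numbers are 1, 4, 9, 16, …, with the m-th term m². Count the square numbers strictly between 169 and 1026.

19

The n-th square number is n².
Smallest index with value > 169: n = 14 (giving 196).
Largest index with value < 1026: n = 32 (giving 1024).
Indices 14 through 32: 19 terms.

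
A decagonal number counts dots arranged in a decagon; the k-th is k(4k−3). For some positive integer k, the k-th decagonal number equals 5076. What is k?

Set n(4n−3) = 5076, giving 4n² − 3n − 5076 = 0.
So n = (3 + 285) / 8 = 288/8 = 36.
Check: 36·(4·36 − 3) = 5076. ✓

36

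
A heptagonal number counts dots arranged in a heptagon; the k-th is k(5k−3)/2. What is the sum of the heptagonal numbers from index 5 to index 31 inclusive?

Σ i(5i−3)/2 = (5Σi² − 3Σi) / 2 over i = 5..31.
Σi = 496 − 10 = 486 and Σi² = 10416 − 30 = 10386.
(5·10386 − 3·486) / 2 = 50472/2 = 25236.

25236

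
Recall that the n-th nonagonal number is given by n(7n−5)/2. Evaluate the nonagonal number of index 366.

The 366th nonagonal number is n(7n−5)/2 with n = 366.
366·(7·366 − 5)/2 = 366·2557/2 = 467931.

467931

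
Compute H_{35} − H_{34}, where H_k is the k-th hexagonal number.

137

Consecutive hexagonal numbers differ by 4n − 3: here 4·35 − 3 = 137.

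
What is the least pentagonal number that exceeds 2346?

Solve n(3n−1)/2 > 2346 for integer n.
The largest n with value ≤ 2346 is 39 (since 2262 ≤ 2346 < 2380), so the first above is n = 40, value 2380.

2380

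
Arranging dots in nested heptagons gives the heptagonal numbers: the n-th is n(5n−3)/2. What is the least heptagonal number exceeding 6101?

6175

Solve n(5n−3)/2 > 6101 for integer n.
The largest n with value ≤ 6101 is 49 (since 5929 ≤ 6101 < 6175), so the first above is n = 50, value 6175.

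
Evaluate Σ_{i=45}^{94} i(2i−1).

500375

Σ i(2i−1) = 2Σi² − Σi over i = 45..94.
Σi = 4465 − 990 = 3475 and Σi² = 281295 − 29370 = 251925.
2·251925 − 1·3475 = 500375.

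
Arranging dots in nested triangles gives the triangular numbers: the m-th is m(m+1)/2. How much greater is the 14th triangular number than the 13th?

Consecutive triangular numbers differ by n: T_{14} − T_{13} = 14.

14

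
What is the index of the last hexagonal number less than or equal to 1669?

29

Solve n(2n−1) ≤ 1669 for integer n.
n = 29 gives 1653 ≤ 1669, while n = 30 gives 1770 > 1669; so the answer is index 29.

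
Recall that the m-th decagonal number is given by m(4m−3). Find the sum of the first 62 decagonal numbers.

Σ i(4i−3) = 4Σi² − 3Σi over i = 1..62.
Σi = 1953 and Σi² = 81375.
4·81375 − 3·1953 = 319641.

319641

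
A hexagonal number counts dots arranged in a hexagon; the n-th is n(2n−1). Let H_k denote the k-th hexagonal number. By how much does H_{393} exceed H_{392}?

1569

Consecutive hexagonal numbers differ by 4n − 3: here 4·393 − 3 = 1569.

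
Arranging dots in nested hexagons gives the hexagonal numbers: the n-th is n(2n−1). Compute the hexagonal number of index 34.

The 34th hexagonal number is n(2n−1) with n = 34.
34·(2·34 − 1) = 34·67 = 2278.

2278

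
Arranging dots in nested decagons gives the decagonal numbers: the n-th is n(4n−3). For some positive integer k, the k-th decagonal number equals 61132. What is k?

124

Set n(4n−3) = 61132, giving 4n² − 3n − 61132 = 0.
The discriminant is 9 + 16·61132 = 978121, and √978121 = 989.
So n = (3 + 989) / 8 = 992/8 = 124.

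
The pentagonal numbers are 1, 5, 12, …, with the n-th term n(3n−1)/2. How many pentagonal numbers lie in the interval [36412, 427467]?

379

The n-th pentagonal number is n(3n−1)/2.
Smallest index with value ≥ 36412: n = 156 (giving 36426).
Largest index with value ≤ 427467: n = 534 (giving 427467).
Indices 156 through 534: 379 terms.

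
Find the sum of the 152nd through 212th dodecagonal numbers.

Σ i(5i−4) = 5Σi² − 4Σi over i = 152..212.
Σi = 22578 − 11476 = 11102 and Σi² = 3198550 − 1159076 = 2039474.
5·2039474 − 4·11102 = 10152962.

10152962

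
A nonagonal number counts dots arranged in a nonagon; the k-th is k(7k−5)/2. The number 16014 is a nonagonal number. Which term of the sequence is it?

68

Set n(7n−5)/2 = 16014, giving 7n² − 5n − 32028 = 0.
The discriminant is 25 + 56·16014 = 896809, and √896809 = 947.
So n = (5 + 947) / 14 = 952/14 = 68.
Check: 68·(7·68 − 5)/2 = 16014. ✓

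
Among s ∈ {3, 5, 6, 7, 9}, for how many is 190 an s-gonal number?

2

s = 3: P(3, 19) = 190. ✓
s = 5: P(5, 11) = 176 and P(5, 12) = 210; 190 is not s-gonal.
s = 6: P(6, 10) = 190. ✓
s = 7: P(7, 9) = 189 and P(7, 10) = 235; 190 is not s-gonal.
s = 9: P(9, 7) = 154 and P(9, 8) = 204; 190 is not s-gonal.
Hits: s ∈ {3, 6} → 2.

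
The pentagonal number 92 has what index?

Set n(3n−1)/2 = 92, giving 3n² − n − 184 = 0.
So n = (1 + 47) / 6 = 48/6 = 8.

8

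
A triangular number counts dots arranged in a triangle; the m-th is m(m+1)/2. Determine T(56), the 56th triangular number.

1596

56·57/2 = 3192/2 = 1596.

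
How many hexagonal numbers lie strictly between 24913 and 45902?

The n-th hexagonal number is n(2n−1).
Smallest index with value > 24913: n = 112 (giving 24976).
Largest index with value < 45902: n = 151 (giving 45451).
Indices 112 through 151: 40 terms.

40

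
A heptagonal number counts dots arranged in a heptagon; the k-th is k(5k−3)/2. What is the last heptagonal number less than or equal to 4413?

Solve n(5n−3)/2 ≤ 4413 for integer n.
n = 42 gives 4347 ≤ 4413, while n = 43 gives 4558 > 4413; so the answer is 4347.

4347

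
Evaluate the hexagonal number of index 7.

The 7th hexagonal number is n(2n−1) with n = 7.
7·(2·7 − 1) = 7·13 = 91.

91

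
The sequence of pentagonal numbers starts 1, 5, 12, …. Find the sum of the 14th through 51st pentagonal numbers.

66443

Σ i(3i−1)/2 = (3Σi² − Σi) / 2 over i = 14..51.
Σi = 1326 − 91 = 1235 and Σi² = 45526 − 819 = 44707.
(3·44707 − 1·1235) / 2 = 132886/2 = 66443.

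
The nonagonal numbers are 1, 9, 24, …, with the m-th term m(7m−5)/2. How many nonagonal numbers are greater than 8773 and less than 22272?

30

The n-th nonagonal number is n(7n−5)/2.
Smallest index with value > 8773: n = 51 (giving 8976).
Largest index with value < 22272: n = 80 (giving 22200).
Indices 51 through 80: 30 terms.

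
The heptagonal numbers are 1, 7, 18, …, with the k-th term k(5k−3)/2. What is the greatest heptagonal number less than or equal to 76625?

76300

Solve n(5n−3)/2 ≤ 76625 for integer n.
n = 175 gives 76300 ≤ 76625, while n = 176 gives 77176 > 76625; so the answer is 76300.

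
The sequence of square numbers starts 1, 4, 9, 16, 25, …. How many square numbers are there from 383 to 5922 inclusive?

The n-th square number is n².
Smallest index with value ≥ 383: n = 20 (giving 400).
Largest index with value ≤ 5922: n = 76 (giving 5776).
Indices 20 through 76: 57 terms.

57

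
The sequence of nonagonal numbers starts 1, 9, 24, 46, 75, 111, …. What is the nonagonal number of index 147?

147·(7·147 − 5)/2 = 147·1024/2 = 147·512 = 75264.

75264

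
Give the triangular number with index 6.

21

The 6th triangular number is n(n+1)/2 with n = 6.
6·7/2 = 42/2 = 21.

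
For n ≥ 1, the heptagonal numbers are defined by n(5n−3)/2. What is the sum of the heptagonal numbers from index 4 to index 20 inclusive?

Σ i(5i−3)/2 = (5Σi² − 3Σi) / 2 over i = 4..20.
Σi = 210 − 6 = 204 and Σi² = 2870 − 14 = 2856.
(5·2856 − 3·204) / 2 = 13668/2 = 6834.

6834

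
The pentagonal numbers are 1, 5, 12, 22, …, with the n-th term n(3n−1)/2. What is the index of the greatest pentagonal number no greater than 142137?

307

Solve n(3n−1)/2 ≤ 142137 for integer n.
n = 307 gives 141220 ≤ 142137, while n = 308 gives 142142 > 142137; so the answer is index 307.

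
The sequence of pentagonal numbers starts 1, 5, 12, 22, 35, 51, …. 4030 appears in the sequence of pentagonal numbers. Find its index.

Set n(3n−1)/2 = 4030, giving 3n² − n − 8060 = 0.
So n = (1 + 311) / 6 = 312/6 = 52.

52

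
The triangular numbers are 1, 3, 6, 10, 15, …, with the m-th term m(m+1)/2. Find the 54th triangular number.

1485

The 54th triangular number is n(n+1)/2 with n = 54.
54·55/2 = 2970/2 = 1485.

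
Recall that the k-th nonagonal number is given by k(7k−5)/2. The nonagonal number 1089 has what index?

Set n(7n−5)/2 = 1089, giving 7n² − 5n − 2178 = 0.
The discriminant is 25 + 56·1089 = 61009, and √61009 = 247.
So n = (5 + 247) / 14 = 252/14 = 18.

18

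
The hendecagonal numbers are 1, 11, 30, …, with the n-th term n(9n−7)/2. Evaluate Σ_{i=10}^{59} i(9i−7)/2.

Σ i(9i−7)/2 = (9Σi² − 7Σi) / 2 over i = 10..59.
Σi = 1770 − 45 = 1725 and Σi² = 70210 − 285 = 69925.
(9·69925 − 7·1725) / 2 = 617250/2 = 308625.

308625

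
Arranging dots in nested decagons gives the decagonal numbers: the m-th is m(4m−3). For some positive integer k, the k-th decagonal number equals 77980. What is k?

Set n(4n−3) = 77980, giving 4n² − 3n − 77980 = 0.
So n = (3 + 1117) / 8 = 1120/8 = 140.
Check: 140·(4·140 − 3) = 77980. ✓

140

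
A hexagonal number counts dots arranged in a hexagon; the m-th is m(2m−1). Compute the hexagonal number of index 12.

276

12·(2·12 − 1) = 12·23 = 276.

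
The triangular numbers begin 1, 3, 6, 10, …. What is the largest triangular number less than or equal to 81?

Solve n(n+1)/2 ≤ 81 for integer n.
n = 12 gives 78 ≤ 81, while n = 13 gives 91 > 81; so the answer is 78.

78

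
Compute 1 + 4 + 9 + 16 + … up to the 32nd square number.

11440

Σ_{i=1}^{32} i² = 32·33·65/6 = 11440.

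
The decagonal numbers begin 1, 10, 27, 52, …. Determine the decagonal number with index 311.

385951

311·(4·311 − 3) = 311·1241 = 385951.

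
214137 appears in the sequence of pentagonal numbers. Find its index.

378

Set n(3n−1)/2 = 214137, giving 3n² − n − 428274 = 0.
So n = (1 + 2267) / 6 = 2268/6 = 378.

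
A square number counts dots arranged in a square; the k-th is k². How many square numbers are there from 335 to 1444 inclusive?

20

The n-th square number is n².
Smallest index with value ≥ 335: n = 19 (giving 361).
Largest index with value ≤ 1444: n = 38 (giving 1444).
Indices 19 through 38: 20 terms.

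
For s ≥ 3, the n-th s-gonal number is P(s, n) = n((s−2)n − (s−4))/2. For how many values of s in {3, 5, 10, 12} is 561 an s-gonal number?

2

s = 3: P(3, 33) = 561. ✓
s = 5: P(5, 19) = 532 and P(5, 20) = 590; 561 is not s-gonal.
s = 10: P(10, 12) = 540 and P(10, 13) = 637; 561 is not s-gonal.
s = 12: P(12, 11) = 561. ✓
Hits: s ∈ {3, 12} → 2.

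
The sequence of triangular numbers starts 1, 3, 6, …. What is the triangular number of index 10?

55

The 10th triangular number is n(n+1)/2 with n = 10.
10·11/2 = 110/2 = 55.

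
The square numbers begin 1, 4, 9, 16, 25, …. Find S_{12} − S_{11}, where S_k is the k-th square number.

23

n² − (n−1)² = 2n − 1, so 12² − 11² = 2·12 − 1 = 23.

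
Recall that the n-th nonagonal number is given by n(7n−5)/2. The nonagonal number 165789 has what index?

Set n(7n−5)/2 = 165789, giving 7n² − 5n − 331578 = 0.
So n = (5 + 3047) / 14 = 3052/14 = 218.

218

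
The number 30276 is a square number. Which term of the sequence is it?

We need n² = 30276, so n = √30276 = 174.
Check: 174² = 30276. ✓

174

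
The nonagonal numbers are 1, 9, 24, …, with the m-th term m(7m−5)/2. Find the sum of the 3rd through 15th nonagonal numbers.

4030

Σ i(7i−5)/2 = (7Σi² − 5Σi) / 2 over i = 3..15.
Σi = 120 − 3 = 117 and Σi² = 1240 − 5 = 1235.
(7·1235 − 5·117) / 2 = 8060/2 = 4030.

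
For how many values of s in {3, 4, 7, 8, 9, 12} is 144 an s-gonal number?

s = 3: P(3, 16) = 136 and P(3, 17) = 153; 144 is not s-gonal.
s = 4: P(4, 12) = 144. ✓
s = 7: P(7, 7) = 112 and P(7, 8) = 148; 144 is not s-gonal.
s = 8: P(8, 7) = 133 and P(8, 8) = 176; 144 is not s-gonal.
s = 9: P(9, 6) = 111 and P(9, 7) = 154; 144 is not s-gonal.
s = 12: P(12, 5) = 105 and P(12, 6) = 156; 144 is not s-gonal.
Hits: s ∈ {4} → 1.

1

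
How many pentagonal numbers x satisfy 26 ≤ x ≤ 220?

The n-th pentagonal number is n(3n−1)/2.
Smallest index with value ≥ 26: n = 5 (giving 35).
Largest index with value ≤ 220: n = 12 (giving 210).
Indices 5 through 12: 8 terms.

8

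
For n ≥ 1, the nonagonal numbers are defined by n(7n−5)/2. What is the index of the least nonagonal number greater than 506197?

381

Solve n(7n−5)/2 > 506197 for integer n.
The largest n with value ≤ 506197 is 380 (since 504450 ≤ 506197 < 507111), so the first above is n = 381, value 507111.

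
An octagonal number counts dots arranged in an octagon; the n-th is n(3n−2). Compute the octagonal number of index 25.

The 25th octagonal number is n(3n−2) with n = 25.
25·(3·25 − 2) = 25·73 = 1825.

1825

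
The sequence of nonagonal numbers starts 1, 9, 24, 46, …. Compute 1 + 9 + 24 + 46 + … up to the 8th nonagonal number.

Σ i(7i−5)/2 = (7Σi² − 5Σi) / 2 over i = 1..8.
Σi = 36 and Σi² = 204.
(7·204 − 5·36) / 2 = 1248/2 = 624.

624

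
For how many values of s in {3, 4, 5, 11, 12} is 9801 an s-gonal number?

s = 3: P(3, 139) = 9730 and P(3, 140) = 9870; 9801 is not s-gonal.
s = 4: P(4, 99) = 9801. ✓
s = 5: P(5, 81) = 9801. ✓
s = 11: P(11, 47) = 9776 and P(11, 48) = 10200; 9801 is not s-gonal.
s = 12: P(12, 44) = 9504 and P(12, 45) = 9945; 9801 is not s-gonal.
Hits: s ∈ {4, 5} → 2.

2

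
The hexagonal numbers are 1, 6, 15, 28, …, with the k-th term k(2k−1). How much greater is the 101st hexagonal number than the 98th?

1191

101·(2·101 − 1) = 20301 and 98·(2·98 − 1) = 19110.
Difference: 20301 − 19110 = 1191.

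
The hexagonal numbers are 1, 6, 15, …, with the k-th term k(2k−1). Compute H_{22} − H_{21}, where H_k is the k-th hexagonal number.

Consecutive hexagonal numbers differ by 4n − 3: here 4·22 − 3 = 85.

85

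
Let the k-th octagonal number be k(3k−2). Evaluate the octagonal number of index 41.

4961

The 41st octagonal number is n(3n−2) with n = 41.
41·(3·41 − 2) = 41·121 = 4961.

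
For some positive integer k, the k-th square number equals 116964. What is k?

We need n² = 116964, so n = √116964 = 342.
Check: 342² = 116964. ✓

342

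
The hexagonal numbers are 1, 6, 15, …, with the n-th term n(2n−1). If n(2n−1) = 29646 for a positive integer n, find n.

Set n(2n−1) = 29646, giving 2n² − n − 29646 = 0.
The discriminant is 1 + 8·29646 = 237169, and √237169 = 487.
So n = (1 + 487) / 4 = 488/4 = 122.

122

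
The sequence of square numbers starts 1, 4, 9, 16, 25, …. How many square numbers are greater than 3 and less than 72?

The n-th square number is n².
Smallest index with value > 3: n = 2 (giving 4).
Largest index with value < 72: n = 8 (giving 64).
Indices 2 through 8: 7 terms.

7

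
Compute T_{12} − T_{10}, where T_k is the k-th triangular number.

12·13/2 = 78 and 10·11/2 = 55.
Difference: 78 − 55 = 23.

23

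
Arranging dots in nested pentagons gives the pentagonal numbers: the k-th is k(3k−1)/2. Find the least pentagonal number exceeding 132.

145

Solve n(3n−1)/2 > 132 for integer n.
The largest n with value ≤ 132 is 9 (since 117 ≤ 132 < 145), so the first above is n = 10, value 145.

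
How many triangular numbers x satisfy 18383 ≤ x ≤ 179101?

407

The n-th triangular number is n(n+1)/2.
Smallest index with value ≥ 18383: n = 192 (giving 18528).
Largest index with value ≤ 179101: n = 598 (giving 179101).
Indices 192 through 598: 407 terms.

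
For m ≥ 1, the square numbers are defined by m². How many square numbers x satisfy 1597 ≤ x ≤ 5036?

31

The n-th square number is n².
Smallest index with value ≥ 1597: n = 40 (giving 1600).
Largest index with value ≤ 5036: n = 70 (giving 4900).
Indices 40 through 70: 31 terms.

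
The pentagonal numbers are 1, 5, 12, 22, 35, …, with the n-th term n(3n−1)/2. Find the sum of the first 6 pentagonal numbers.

126

Σ i(3i−1)/2 = (3Σi² − Σi) / 2 over i = 1..6.
Σi = 21 and Σi² = 91.
(3·91 − 1·21) / 2 = 252/2 = 126.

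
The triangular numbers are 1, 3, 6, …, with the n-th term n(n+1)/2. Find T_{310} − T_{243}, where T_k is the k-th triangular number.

310·311/2 = 48205 and 243·244/2 = 29646.
Difference: 48205 − 29646 = 18559.

18559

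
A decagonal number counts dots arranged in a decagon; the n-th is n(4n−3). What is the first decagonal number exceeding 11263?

Solve n(4n−3) > 11263 for integer n.
The largest n with value ≤ 11263 is 53 (since 11077 ≤ 11263 < 11502), so the first above is n = 54, value 11502.

11502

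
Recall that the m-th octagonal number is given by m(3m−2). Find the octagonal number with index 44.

44·(3·44 − 2) = 44·130 = 5720.

5720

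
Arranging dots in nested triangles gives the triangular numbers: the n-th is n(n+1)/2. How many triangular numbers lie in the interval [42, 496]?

The n-th triangular number is n(n+1)/2.
Smallest index with value ≥ 42: n = 9 (giving 45).
Largest index with value ≤ 496: n = 31 (giving 496).
Indices 9 through 31: 23 terms.

23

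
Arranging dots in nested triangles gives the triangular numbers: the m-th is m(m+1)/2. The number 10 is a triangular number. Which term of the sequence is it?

Set n(n+1)/2 = 10, giving n² + n − 20 = 0.
The discriminant is 1 + 8·10 = 81, and √81 = 9.
So n = (-1 + 9) / 2 = 8/2 = 4.

4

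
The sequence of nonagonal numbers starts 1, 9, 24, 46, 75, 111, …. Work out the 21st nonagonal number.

1491

The 21st nonagonal number is n(7n−5)/2 with n = 21.
21·(7·21 − 5)/2 = 21·142/2 = 21·71 = 1491.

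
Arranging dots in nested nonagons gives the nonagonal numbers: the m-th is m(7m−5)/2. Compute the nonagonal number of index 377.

The 377th nonagonal number is n(7n−5)/2 with n = 377.
377·(7·377 − 5)/2 = 377·2634/2 = 377·1317 = 496509.

496509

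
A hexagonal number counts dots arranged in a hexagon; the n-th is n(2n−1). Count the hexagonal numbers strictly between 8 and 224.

The n-th hexagonal number is n(2n−1).
Smallest index with value > 8: n = 3 (giving 15).
Largest index with value < 224: n = 10 (giving 190).
Indices 3 through 10: 8 terms.

8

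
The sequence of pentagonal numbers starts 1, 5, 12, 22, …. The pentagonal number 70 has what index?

Set n(3n−1)/2 = 70, giving 3n² − n − 140 = 0.
So n = (1 + 41) / 6 = 42/6 = 7.

7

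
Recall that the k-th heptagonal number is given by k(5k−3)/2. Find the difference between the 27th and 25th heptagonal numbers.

257

27·(5·27 − 3)/2 = 1782 and 25·(5·25 − 3)/2 = 1525.
Difference: 1782 − 1525 = 257.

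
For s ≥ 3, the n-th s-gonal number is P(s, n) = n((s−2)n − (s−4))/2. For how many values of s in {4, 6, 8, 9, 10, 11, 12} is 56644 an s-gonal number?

s = 4: P(4, 238) = 56644. ✓
s = 6: P(6, 168) = 56280 and P(6, 169) = 56953; 56644 is not s-gonal.
s = 8: P(8, 137) = 56033 and P(8, 138) = 56856; 56644 is not s-gonal.
s = 9: P(9, 127) = 56134 and P(9, 128) = 57024; 56644 is not s-gonal.
s = 10: P(10, 119) = 56287 and P(10, 120) = 57240; 56644 is not s-gonal.
s = 11: P(11, 112) = 56056 and P(11, 113) = 57065; 56644 is not s-gonal.
s = 12: P(12, 106) = 55756 and P(12, 107) = 56817; 56644 is not s-gonal.
Hits: s ∈ {4} → 1.

1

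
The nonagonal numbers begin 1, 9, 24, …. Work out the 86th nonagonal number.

25671

The 86th nonagonal number is n(7n−5)/2 with n = 86.
86·(7·86 − 5)/2 = 86·597/2 = 25671.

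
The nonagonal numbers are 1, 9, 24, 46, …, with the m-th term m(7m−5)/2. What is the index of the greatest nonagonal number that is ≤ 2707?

Solve n(7n−5)/2 ≤ 2707 for integer n.
n = 28 gives 2674 ≤ 2707, while n = 29 gives 2871 > 2707; so the answer is index 28.

28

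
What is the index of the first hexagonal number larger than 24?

4

Solve n(2n−1) > 24 for integer n.
The largest n with value ≤ 24 is 3 (since 15 ≤ 24 < 28), so the first above is n = 4, value 28.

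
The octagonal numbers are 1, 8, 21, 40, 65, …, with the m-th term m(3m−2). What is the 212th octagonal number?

212·(3·212 − 2) = 212·634 = 134408.

134408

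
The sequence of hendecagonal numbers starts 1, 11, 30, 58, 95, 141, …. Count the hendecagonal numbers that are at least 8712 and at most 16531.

The n-th hendecagonal number is n(9n−7)/2.
Smallest index with value ≥ 8712: n = 45 (giving 8955).
Largest index with value ≤ 16531: n = 61 (giving 16531).
Indices 45 through 61: 17 terms.

17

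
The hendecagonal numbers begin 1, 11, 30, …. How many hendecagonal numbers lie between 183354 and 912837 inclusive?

248

The n-th hendecagonal number is n(9n−7)/2.
Smallest index with value ≥ 183354: n = 203 (giving 184730).
Largest index with value ≤ 912837: n = 450 (giving 909675).
Indices 203 through 450: 248 terms.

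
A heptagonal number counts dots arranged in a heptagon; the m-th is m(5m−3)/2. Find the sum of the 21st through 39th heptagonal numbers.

43320

Σ i(5i−3)/2 = (5Σi² − 3Σi) / 2 over i = 21..39.
Σi = 780 − 210 = 570 and Σi² = 20540 − 2870 = 17670.
(5·17670 − 3·570) / 2 = 86640/2 = 43320.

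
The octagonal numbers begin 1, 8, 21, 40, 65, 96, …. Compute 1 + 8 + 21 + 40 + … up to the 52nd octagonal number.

141934

Σ i(3i−2) = 3Σi² − 2Σi over i = 1..52.
Σi = 1378 and Σi² = 48230.
3·48230 − 2·1378 = 141934.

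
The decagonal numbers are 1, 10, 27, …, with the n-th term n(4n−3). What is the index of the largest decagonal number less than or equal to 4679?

34

Solve n(4n−3) ≤ 4679 for integer n.
n = 34 gives 4522 ≤ 4679, while n = 35 gives 4795 > 4679; so the answer is index 34.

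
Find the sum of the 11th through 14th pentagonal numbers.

920

Σ i(3i−1)/2 = (3Σi² − Σi) / 2 over i = 11..14.
Σi = 105 − 55 = 50 and Σi² = 1015 − 385 = 630.
(3·630 − 1·50) / 2 = 1840/2 = 920.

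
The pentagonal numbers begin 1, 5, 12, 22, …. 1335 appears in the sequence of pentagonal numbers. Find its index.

Set n(3n−1)/2 = 1335, giving 3n² − n − 2670 = 0.
The discriminant is 1 + 24·1335 = 32041, and √32041 = 179.
So n = (1 + 179) / 6 = 180/6 = 30.
Check: 30·(3·30 − 1)/2 = 1335. ✓

30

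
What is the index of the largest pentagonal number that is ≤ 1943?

36

Solve n(3n−1)/2 ≤ 1943 for integer n.
n = 36 gives 1926 ≤ 1943, while n = 37 gives 2035 > 1943; so the answer is index 36.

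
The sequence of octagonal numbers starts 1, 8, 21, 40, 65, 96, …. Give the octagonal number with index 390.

390·(3·390 − 2) = 390·1168 = 455520.

455520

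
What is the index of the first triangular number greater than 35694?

Solve n(n+1)/2 > 35694 for integer n.
The largest n with value ≤ 35694 is 266 (since 35511 ≤ 35694 < 35778), so the first above is n = 267, value 35778.

267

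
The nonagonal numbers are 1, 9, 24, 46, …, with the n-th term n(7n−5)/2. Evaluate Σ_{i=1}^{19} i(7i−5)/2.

Σ i(7i−5)/2 = (7Σi² − 5Σi) / 2 over i = 1..19.
Σi = 190 and Σi² = 2470.
(7·2470 − 5·190) / 2 = 16340/2 = 8170.

8170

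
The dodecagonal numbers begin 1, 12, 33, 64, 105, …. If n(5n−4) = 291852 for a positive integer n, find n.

Set n(5n−4) = 291852, giving 5n² − 4n − 291852 = 0.
The discriminant is 16 + 20·291852 = 5837056, and √5837056 = 2416.
So n = (4 + 2416) / 10 = 2420/10 = 242.
Check: 242·(5·242 − 4) = 291852. ✓

242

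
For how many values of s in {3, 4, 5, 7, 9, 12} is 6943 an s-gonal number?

1

s = 3: P(3, 117) = 6903 and P(3, 118) = 7021; 6943 is not s-gonal.
s = 4: P(4, 83) = 6889 and P(4, 84) = 7056; 6943 is not s-gonal.
s = 5: P(5, 68) = 6902 and P(5, 69) = 7107; 6943 is not s-gonal.
s = 7: P(7, 53) = 6943. ✓
s = 9: P(9, 44) = 6666 and P(9, 45) = 6975; 6943 is not s-gonal.
s = 12: P(12, 37) = 6697 and P(12, 38) = 7068; 6943 is not s-gonal.
Hits: s ∈ {7} → 1.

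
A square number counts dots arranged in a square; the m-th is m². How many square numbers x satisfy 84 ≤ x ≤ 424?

The n-th square number is n².
Smallest index with value ≥ 84: n = 10 (giving 100).
Largest index with value ≤ 424: n = 20 (giving 400).
Indices 10 through 20: 11 terms.

11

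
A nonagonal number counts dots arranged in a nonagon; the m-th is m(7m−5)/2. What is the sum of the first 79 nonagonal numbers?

Σ i(7i−5)/2 = (7Σi² − 5Σi) / 2 over i = 1..79.
Σi = 3160 and Σi² = 167480.
(7·167480 − 5·3160) / 2 = 1156560/2 = 578280.

578280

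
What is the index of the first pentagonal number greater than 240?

13

Solve n(3n−1)/2 > 240 for integer n.
The largest n with value ≤ 240 is 12 (since 210 ≤ 240 < 247), so the first above is n = 13, value 247.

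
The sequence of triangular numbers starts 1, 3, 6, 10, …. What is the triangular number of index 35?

35·36/2 = 1260/2 = 630.

630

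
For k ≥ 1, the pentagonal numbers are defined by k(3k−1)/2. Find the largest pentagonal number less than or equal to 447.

Solve n(3n−1)/2 ≤ 447 for integer n.
n = 17 gives 425 ≤ 447, while n = 18 gives 477 > 447; so the answer is 425.

425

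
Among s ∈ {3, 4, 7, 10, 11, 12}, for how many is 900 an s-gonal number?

s = 3: P(3, 41) = 861 and P(3, 42) = 903; 900 is not s-gonal.
s = 4: P(4, 30) = 900. ✓
s = 7: P(7, 19) = 874 and P(7, 20) = 970; 900 is not s-gonal.
s = 10: P(10, 15) = 855 and P(10, 16) = 976; 900 is not s-gonal.
s = 11: P(11, 14) = 833 and P(11, 15) = 960; 900 is not s-gonal.
s = 12: P(12, 13) = 793 and P(12, 14) = 924; 900 is not s-gonal.
Hits: s ∈ {4} → 1.

1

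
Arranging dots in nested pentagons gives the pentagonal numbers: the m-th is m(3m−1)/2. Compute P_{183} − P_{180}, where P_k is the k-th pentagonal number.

183·(3·183 − 1)/2 = 50142 and 180·(3·180 − 1)/2 = 48510.
Difference: 50142 − 48510 = 1632.

1632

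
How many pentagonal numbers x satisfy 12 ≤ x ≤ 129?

The n-th pentagonal number is n(3n−1)/2.
Smallest index with value ≥ 12: n = 3 (giving 12).
Largest index with value ≤ 129: n = 9 (giving 117).
Indices 3 through 9: 7 terms.

7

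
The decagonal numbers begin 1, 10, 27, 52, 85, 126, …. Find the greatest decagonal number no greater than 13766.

Solve n(4n−3) ≤ 13766 for integer n.
n = 59 gives 13747 ≤ 13766, while n = 60 gives 14220 > 13766; so the answer is 13747.

13747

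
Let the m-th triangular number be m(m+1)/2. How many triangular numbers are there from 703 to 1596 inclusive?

20

The n-th triangular number is n(n+1)/2.
Smallest index with value ≥ 703: n = 37 (giving 703).
Largest index with value ≤ 1596: n = 56 (giving 1596).
Indices 37 through 56: 20 terms.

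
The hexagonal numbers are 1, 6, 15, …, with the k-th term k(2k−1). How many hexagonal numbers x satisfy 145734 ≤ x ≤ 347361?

The n-th hexagonal number is n(2n−1).
Smallest index with value ≥ 145734: n = 271 (giving 146611).
Largest index with value ≤ 347361: n = 417 (giving 347361).
Indices 271 through 417: 147 terms.

147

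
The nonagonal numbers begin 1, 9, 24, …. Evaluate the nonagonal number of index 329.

378021

The 329th nonagonal number is n(7n−5)/2 with n = 329.
329·(7·329 − 5)/2 = 329·2298/2 = 329·1149 = 378021.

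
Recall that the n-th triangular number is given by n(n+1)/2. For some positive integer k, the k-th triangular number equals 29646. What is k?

243

Set n(n+1)/2 = 29646, giving n² + n − 59292 = 0.
The discriminant is 1 + 8·29646 = 237169, and √237169 = 487.
So n = (-1 + 487) / 2 = 486/2 = 243.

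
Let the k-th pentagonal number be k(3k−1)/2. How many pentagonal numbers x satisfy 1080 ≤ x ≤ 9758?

The n-th pentagonal number is n(3n−1)/2.
Smallest index with value ≥ 1080: n = 27 (giving 1080).
Largest index with value ≤ 9758: n = 80 (giving 9560).
Indices 27 through 80: 54 terms.

54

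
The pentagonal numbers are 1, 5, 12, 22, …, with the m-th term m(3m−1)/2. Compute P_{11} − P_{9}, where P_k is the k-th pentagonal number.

59

11·(3·11 − 1)/2 = 176 and 9·(3·9 − 1)/2 = 117.
Difference: 176 − 117 = 59.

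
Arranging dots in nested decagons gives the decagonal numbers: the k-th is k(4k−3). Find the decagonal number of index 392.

613480

The 392nd decagonal number is n(4n−3) with n = 392.
392·(4·392 − 3) = 392·1565 = 613480.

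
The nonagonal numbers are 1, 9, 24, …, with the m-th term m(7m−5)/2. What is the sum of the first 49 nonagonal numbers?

Σ i(7i−5)/2 = (7Σi² − 5Σi) / 2 over i = 1..49.
Σi = 1225 and Σi² = 40425.
(7·40425 − 5·1225) / 2 = 276850/2 = 138425.

138425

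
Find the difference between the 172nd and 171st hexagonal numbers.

685

Consecutive hexagonal numbers differ by 4n − 3: here 4·172 − 3 = 685.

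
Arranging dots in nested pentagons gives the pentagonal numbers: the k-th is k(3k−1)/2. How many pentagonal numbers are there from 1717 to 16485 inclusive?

72

The n-th pentagonal number is n(3n−1)/2.
Smallest index with value ≥ 1717: n = 34 (giving 1717).
Largest index with value ≤ 16485: n = 105 (giving 16485).
Indices 34 through 105: 72 terms.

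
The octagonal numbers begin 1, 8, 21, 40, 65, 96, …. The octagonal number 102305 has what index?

185

Set n(3n−2) = 102305, giving 3n² − 2n − 102305 = 0.
The discriminant is 4 + 12·102305 = 1227664, and √1227664 = 1108.
So n = (2 + 1108) / 6 = 1110/6 = 185.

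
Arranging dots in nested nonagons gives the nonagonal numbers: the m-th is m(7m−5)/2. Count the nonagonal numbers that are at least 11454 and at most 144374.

146

The n-th nonagonal number is n(7n−5)/2.
Smallest index with value ≥ 11454: n = 58 (giving 11629).
Largest index with value ≤ 144374: n = 203 (giving 143724).
Indices 58 through 203: 146 terms.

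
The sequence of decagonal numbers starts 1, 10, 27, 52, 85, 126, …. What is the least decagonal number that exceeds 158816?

159400

Solve n(4n−3) > 158816 for integer n.
The largest n with value ≤ 158816 is 199 (since 157807 ≤ 158816 < 159400), so the first above is n = 200, value 159400.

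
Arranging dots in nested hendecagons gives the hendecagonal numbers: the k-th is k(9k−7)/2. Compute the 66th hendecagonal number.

19371

66·(9·66 − 7)/2 = 66·587/2 = 19371.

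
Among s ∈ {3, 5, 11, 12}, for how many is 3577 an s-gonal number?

s = 3: P(3, 84) = 3570 and P(3, 85) = 3655; 3577 is not s-gonal.
s = 5: P(5, 49) = 3577. ✓
s = 11: P(11, 28) = 3430 and P(11, 29) = 3683; 3577 is not s-gonal.
s = 12: P(12, 27) = 3537 and P(12, 28) = 3808; 3577 is not s-gonal.
Hits: s ∈ {5} → 1.

1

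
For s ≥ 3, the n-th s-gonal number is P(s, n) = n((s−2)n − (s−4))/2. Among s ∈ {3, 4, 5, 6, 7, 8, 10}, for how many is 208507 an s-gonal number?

1

s = 3: P(3, 645) = 208335 and P(3, 646) = 208981; 208507 is not s-gonal.
s = 4: P(4, 456) = 207936 and P(4, 457) = 208849; 208507 is not s-gonal.
s = 5: P(5, 373) = 208507. ✓
s = 6: P(6, 323) = 208335 and P(6, 324) = 209628; 208507 is not s-gonal.
s = 7: P(7, 289) = 208369 and P(7, 290) = 209815; 208507 is not s-gonal.
s = 8: P(8, 263) = 206981 and P(8, 264) = 208560; 208507 is not s-gonal.
s = 10: P(10, 228) = 207252 and P(10, 229) = 209077; 208507 is not s-gonal.
Hits: s ∈ {5} → 1.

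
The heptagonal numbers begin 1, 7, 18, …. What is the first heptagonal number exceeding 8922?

9211

Solve n(5n−3)/2 > 8922 for integer n.
The largest n with value ≤ 8922 is 60 (since 8910 ≤ 8922 < 9211), so the first above is n = 61, value 9211.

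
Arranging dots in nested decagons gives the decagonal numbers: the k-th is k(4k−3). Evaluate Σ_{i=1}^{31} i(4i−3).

Σ i(4i−3) = 4Σi² − 3Σi over i = 1..31.
Σi = 496 and Σi² = 10416.
4·10416 − 3·496 = 40176.

40176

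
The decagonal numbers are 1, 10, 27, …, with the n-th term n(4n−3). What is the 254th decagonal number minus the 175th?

254·(4·254 − 3) = 257302 and 175·(4·175 − 3) = 121975.
Difference: 257302 − 121975 = 135327.

135327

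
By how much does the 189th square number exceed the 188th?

n² − (n−1)² = 2n − 1, so 189² − 188² = 2·189 − 1 = 377.

377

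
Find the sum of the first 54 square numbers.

53955

Σ_{i=1}^{54} i² = 54·55·109/6 = 53955.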